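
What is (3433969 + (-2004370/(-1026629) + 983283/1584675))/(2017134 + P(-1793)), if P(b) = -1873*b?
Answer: 1862212233727931644/2915044070583666075 ≈ 0.63883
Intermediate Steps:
(3433969 + (-2004370/(-1026629) + 983283/1584675))/(2017134 + P(-1793)) = (3433969 + (-2004370/(-1026629) + 983283/1584675))/(2017134 - 1873*(-1793)) = (3433969 + (-2004370*(-1/1026629) + 983283*(1/1584675)))/(2017134 + 3358289) = (3433969 + (2004370/1026629 + 327761/528225))/5375423 = (3433969 + 1395247290919/542291103525)*(1/5375423) = (1862212233727931644/542291103525)*(1/5375423) = 1862212233727931644/2915044070583666075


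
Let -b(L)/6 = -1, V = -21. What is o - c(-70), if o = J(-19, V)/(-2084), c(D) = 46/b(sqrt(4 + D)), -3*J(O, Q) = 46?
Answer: -7981/1042 ≈ -7.6593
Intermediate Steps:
J(O, Q) = -46/3 (J(O, Q) = -1/3*46 = -46/3)
b(L) = 6 (b(L) = -6*(-1) = 6)
c(D) = 23/3 (c(D) = 46/6 = 46*(1/6) = 23/3)
o = 23/3126 (o = -46/3/(-2084) = -46/3*(-1/2084) = 23/3126 ≈ 0.0073576)
o - c(-70) = 23/3126 - 1*23/3 = 23/3126 - 23/3 = -7981/1042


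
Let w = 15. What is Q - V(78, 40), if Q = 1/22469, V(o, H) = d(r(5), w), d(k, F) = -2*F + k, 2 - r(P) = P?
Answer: 741478/22469 ≈ 33.000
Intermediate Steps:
r(P) = 2 - P
d(k, F) = k - 2*F
V(o, H) = -33 (V(o, H) = (2 - 1*5) - 2*15 = (2 - 5) - 30 = -3 - 30 = -33)
Q = 1/22469 ≈ 4.4506e-5
Q - V(78, 40) = 1/22469 - 1*(-33) = 1/22469 + 33 = 741478/22469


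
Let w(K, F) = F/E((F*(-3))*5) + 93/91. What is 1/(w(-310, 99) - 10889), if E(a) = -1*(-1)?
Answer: -91/981797 ≈ -9.2687e-5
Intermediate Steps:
E(a) = 1
w(K, F) = 93/91 + F (w(K, F) = F/1 + 93/91 = F*1 + 93*(1/91) = F + 93/91 = 93/91 + F)
1/(w(-310, 99) - 10889) = 1/((93/91 + 99) - 10889) = 1/(9102/91 - 10889) = 1/(-981797/91) = -91/981797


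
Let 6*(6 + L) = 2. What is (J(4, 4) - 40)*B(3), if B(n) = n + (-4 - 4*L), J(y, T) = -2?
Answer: -910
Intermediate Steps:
L = -17/3 (L = -6 + (1/6)*2 = -6 + 1/3 = -17/3 ≈ -5.6667)
B(n) = 56/3 + n (B(n) = n + (-4 - 4*(-17/3)) = n + (-4 + 68/3) = n + 56/3 = 56/3 + n)
(J(4, 4) - 40)*B(3) = (-2 - 40)*(56/3 + 3) = -42*65/3 = -910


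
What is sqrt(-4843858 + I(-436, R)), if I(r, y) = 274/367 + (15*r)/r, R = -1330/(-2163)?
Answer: 3*I*sqrt(72490252141)/367 ≈ 2200.9*I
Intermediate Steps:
R = 190/309 (R = -1330*(-1/2163) = 190/309 ≈ 0.61489)
I(r, y) = 5779/367 (I(r, y) = 274*(1/367) + 15 = 274/367 + 15 = 5779/367)
sqrt(-4843858 + I(-436, R)) = sqrt(-4843858 + 5779/367) = sqrt(-1777690107/367) = 3*I*sqrt(72490252141)/367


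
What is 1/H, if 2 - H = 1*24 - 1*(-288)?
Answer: -1/310 ≈ -0.0032258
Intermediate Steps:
H = -310 (H = 2 - (1*24 - 1*(-288)) = 2 - (24 + 288) = 2 - 1*312 = 2 - 312 = -310)
1/H = 1/(-310) = -1/310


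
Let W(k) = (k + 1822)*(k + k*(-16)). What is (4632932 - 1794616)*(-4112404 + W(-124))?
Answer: -2708105415184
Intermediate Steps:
W(k) = -15*k*(1822 + k) (W(k) = (1822 + k)*(k - 16*k) = (1822 + k)*(-15*k) = -15*k*(1822 + k))
(4632932 - 1794616)*(-4112404 + W(-124)) = (4632932 - 1794616)*(-4112404 - 15*(-124)*(1822 - 124)) = 2838316*(-4112404 - 15*(-124)*1698) = 2838316*(-4112404 + 3158280) = 2838316*(-954124) = -2708105415184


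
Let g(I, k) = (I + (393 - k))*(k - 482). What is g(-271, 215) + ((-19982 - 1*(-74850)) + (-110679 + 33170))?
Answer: 2190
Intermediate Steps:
g(I, k) = (-482 + k)*(393 + I - k) (g(I, k) = (393 + I - k)*(-482 + k) = (-482 + k)*(393 + I - k))
g(-271, 215) + ((-19982 - 1*(-74850)) + (-110679 + 33170)) = (-189426 - 1*215**2 - 482*(-271) + 875*215 - 271*215) + ((-19982 - 1*(-74850)) + (-110679 + 33170)) = (-189426 - 1*46225 + 130622 + 188125 - 58265) + ((-19982 + 74850) - 77509) = (-189426 - 46225 + 130622 + 188125 - 58265) + (54868 - 77509) = 24831 - 22641 = 2190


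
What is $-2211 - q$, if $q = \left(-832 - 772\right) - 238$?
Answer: $-369$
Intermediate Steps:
$q = -1842$ ($q = -1604 - 238 = -1842$)
$-2211 - q = -2211 - -1842 = -2211 + 1842 = -369$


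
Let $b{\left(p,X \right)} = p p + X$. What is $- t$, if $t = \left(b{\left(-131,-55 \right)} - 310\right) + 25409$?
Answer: $-42205$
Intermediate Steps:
$b{\left(p,X \right)} = X + p^{2}$ ($b{\left(p,X \right)} = p^{2} + X = X + p^{2}$)
$t = 42205$ ($t = \left(\left(-55 + \left(-131\right)^{2}\right) - 310\right) + 25409 = \left(\left(-55 + 17161\right) - 310\right) + 25409 = \left(17106 - 310\right) + 25409 = 16796 + 25409 = 42205$)
$- t = \left(-1\right) 42205 = -42205$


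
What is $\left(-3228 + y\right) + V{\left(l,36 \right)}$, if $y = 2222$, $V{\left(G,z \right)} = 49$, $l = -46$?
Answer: $-957$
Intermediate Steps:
$\left(-3228 + y\right) + V{\left(l,36 \right)} = \left(-3228 + 2222\right) + 49 = -1006 + 49 = -957$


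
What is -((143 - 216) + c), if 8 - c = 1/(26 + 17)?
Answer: 2796/43 ≈ 65.023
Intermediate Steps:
c = 343/43 (c = 8 - 1/(26 + 17) = 8 - 1/43 = 343/43 ≈ 7.9767)
-((143 - 216) + c) = -((143 - 216) + 343/43) = -(-73 + 343/43) = -1*(-2796/43) = 2796/43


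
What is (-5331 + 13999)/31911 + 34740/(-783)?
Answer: -3709768/84129 ≈ -44.096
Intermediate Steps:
(-5331 + 13999)/31911 + 34740/(-783) = 8668*(1/31911) + 34740*(-1/783) = 788/2901 - 3860/87 = -3709768/84129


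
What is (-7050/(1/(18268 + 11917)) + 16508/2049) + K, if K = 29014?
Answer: -435976442056/2049 ≈ -2.1278e+8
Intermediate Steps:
(-7050/(1/(18268 + 11917)) + 16508/2049) + K = (-7050/(1/(18268 + 11917)) + 16508/2049) + 29014 = (-7050/(1/30185) + 16508*(1/2049)) + 29014 = (-7050/1/30185 + 16508/2049) + 29014 = (-7050*30185 + 16508/2049) + 29014 = (-212804250 + 16508/2049) + 29014 = -436035891742/2049 + 29014 = -435976442056/2049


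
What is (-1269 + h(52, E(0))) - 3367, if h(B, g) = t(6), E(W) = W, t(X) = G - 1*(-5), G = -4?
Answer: -4635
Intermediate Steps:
t(X) = 1 (t(X) = -4 - 1*(-5) = -4 + 5 = 1)
h(B, g) = 1
(-1269 + h(52, E(0))) - 3367 = (-1269 + 1) - 3367 = -1268 - 3367 = -4635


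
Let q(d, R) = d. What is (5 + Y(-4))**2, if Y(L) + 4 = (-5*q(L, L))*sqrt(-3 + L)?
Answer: -2799 + 40*I*sqrt(7) ≈ -2799.0 + 105.83*I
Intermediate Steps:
Y(L) = -4 - 5*L*sqrt(-3 + L) (Y(L) = -4 + (-5*L)*sqrt(-3 + L) = -4 - 5*L*sqrt(-3 + L))
(5 + Y(-4))**2 = (5 + (-4 - 5*(-4)*sqrt(-3 - 4)))**2 = (5 + (-4 - 5*(-4)*sqrt(-7)))**2 = (5 + (-4 - 5*(-4)*I*sqrt(7)))**2 = (5 + (-4 + 20*I*sqrt(7)))**2 = (1 + 20*I*sqrt(7))**2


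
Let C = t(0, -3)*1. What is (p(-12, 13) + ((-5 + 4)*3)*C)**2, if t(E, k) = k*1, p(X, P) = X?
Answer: 9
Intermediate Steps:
t(E, k) = k
C = -3 (C = -3*1 = -3)
(p(-12, 13) + ((-5 + 4)*3)*C)**2 = (-12 + ((-5 + 4)*3)*(-3))**2 = (-12 - 1*3*(-3))**2 = (-12 - 3*(-3))**2 = (-12 + 9)**2 = (-3)**2 = 9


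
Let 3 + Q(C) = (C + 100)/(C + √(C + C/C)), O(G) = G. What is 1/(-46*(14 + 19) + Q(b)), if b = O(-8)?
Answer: -108727/166501687 + 92*I*√7/166501687 ≈ -0.00065301 + 1.4619e-6*I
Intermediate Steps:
b = -8
Q(C) = -3 + (100 + C)/(C + √(1 + C)) (Q(C) = -3 + (C + 100)/(C + √(C + C/C)) = -3 + (100 + C)/(C + √(C + 1)) = -3 + (100 + C)/(C + √(1 + C)))
1/(-46*(14 + 19) + Q(b)) = 1/(-46*(14 + 19) + (100 - 3*√(1 - 8) - 2*(-8))/(-8 + √(1 - 8))) = 1/(-46*33 + (100 - 3*I*√7 + 16)/(-8 + √(-7))) = 1/(-1518 + (100 - 3*I*√7 + 16)/(-8 + I*√7)) = 1/(-1518 + (116 - 3*I*√7)/(-8 + I*√7))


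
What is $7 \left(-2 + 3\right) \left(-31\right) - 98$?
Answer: $-315$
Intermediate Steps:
$7 \left(-2 + 3\right) \left(-31\right) - 98 = 7 \cdot 1 \left(-31\right) - 98 = 7 \left(-31\right) - 98 = -217 - 98 = -315$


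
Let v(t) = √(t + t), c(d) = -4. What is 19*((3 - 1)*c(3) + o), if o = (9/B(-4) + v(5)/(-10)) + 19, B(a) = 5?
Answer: 1216/5 - 19*√10/10 ≈ 237.19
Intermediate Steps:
v(t) = √2*√t (v(t) = √(2*t) = √2*√t)
o = 104/5 - √10/10 (o = (9/5 + (√2*√5)/(-10)) + 19 = (9*(⅕) + √10*(-⅒)) + 19 = (9/5 - √10/10) + 19 = 104/5 - √10/10 ≈ 20.484)
19*((3 - 1)*c(3) + o) = 19*((3 - 1)*(-4) + (104/5 - √10/10)) = 19*(2*(-4) + (104/5 - √10/10)) = 19*(-8 + (104/5 - √10/10)) = 19*(64/5 - √10/10) = 1216/5 - 19*√10/10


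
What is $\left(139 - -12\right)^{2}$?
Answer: $22801$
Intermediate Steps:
$\left(139 - -12\right)^{2} = \left(139 + 12\right)^{2} = 151^{2} = 22801$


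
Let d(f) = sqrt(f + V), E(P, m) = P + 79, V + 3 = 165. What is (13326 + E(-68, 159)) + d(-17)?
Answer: 13337 + sqrt(145) ≈ 13349.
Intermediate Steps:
V = 162 (V = -3 + 165 = 162)
E(P, m) = 79 + P
d(f) = sqrt(162 + f) (d(f) = sqrt(f + 162) = sqrt(162 + f))
(13326 + E(-68, 159)) + d(-17) = (13326 + (79 - 68)) + sqrt(162 - 17) = (13326 + 11) + sqrt(145) = 13337 + sqrt(145)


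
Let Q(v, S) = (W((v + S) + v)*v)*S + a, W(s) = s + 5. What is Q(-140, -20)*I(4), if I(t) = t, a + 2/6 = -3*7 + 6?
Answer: -9912184/3 ≈ -3.3041e+6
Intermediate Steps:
a = -46/3 (a = -⅓ + (-3*7 + 6) = -⅓ + (-21 + 6) = -⅓ - 15 = -46/3 ≈ -15.333)
W(s) = 5 + s
Q(v, S) = -46/3 + S*v*(5 + S + 2*v) (Q(v, S) = ((5 + ((v + S) + v))*v)*S - 46/3 = ((5 + ((S + v) + v))*v)*S - 46/3 = ((5 + (S + 2*v))*v)*S - 46/3 = ((5 + S + 2*v)*v)*S - 46/3 = (v*(5 + S + 2*v))*S - 46/3 = S*v*(5 + S + 2*v) - 46/3 = -46/3 + S*v*(5 + S + 2*v))
Q(-140, -20)*I(4) = (-46/3 - 20*(-140)*(5 - 20 + 2*(-140)))*4 = (-46/3 - 20*(-140)*(5 - 20 - 280))*4 = (-46/3 - 20*(-140)*(-295))*4 = (-46/3 - 826000)*4 = -2478046/3*4 = -9912184/3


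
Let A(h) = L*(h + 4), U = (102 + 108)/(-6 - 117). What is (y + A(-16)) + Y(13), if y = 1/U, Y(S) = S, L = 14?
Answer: -10891/70 ≈ -155.59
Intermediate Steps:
U = -70/41 (U = 210/(-123) = 210*(-1/123) = -70/41 ≈ -1.7073)
y = -41/70 (y = 1/(-70/41) = -41/70 ≈ -0.58571)
A(h) = 56 + 14*h (A(h) = 14*(h + 4) = 14*(4 + h) = 56 + 14*h)
(y + A(-16)) + Y(13) = (-41/70 + (56 + 14*(-16))) + 13 = (-41/70 + (56 - 224)) + 13 = (-41/70 - 168) + 13 = -11801/70 + 13 = -10891/70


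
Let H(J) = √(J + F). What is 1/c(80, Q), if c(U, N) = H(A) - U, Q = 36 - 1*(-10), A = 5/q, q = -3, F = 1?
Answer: -120/9601 - I*√6/19202 ≈ -0.012499 - 0.00012756*I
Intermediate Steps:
A = -5/3 (A = 5/(-3) = 5*(-⅓) = -5/3 ≈ -1.6667)
H(J) = √(1 + J) (H(J) = √(J + 1) = √(1 + J))
Q = 46 (Q = 36 + 10 = 46)
c(U, N) = -U + I*√6/3 (c(U, N) = √(1 - 5/3) - U = √(-⅔) - U = I*√6/3 - U = -U + I*√6/3)
1/c(80, Q) = 1/(-1*80 + I*√6/3) = 1/(-80 + I*√6/3)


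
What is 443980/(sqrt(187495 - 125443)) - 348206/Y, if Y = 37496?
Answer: -174103/18748 + 221990*sqrt(15513)/15513 ≈ 1773.0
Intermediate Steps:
443980/(sqrt(187495 - 125443)) - 348206/Y = 443980/(sqrt(187495 - 125443)) - 348206/37496 = 443980/(sqrt(62052)) - 348206*1/37496 = 443980/((2*sqrt(15513))) - 174103/18748 = 443980*(sqrt(15513)/31026) - 174103/18748 = 221990*sqrt(15513)/15513 - 174103/18748 = -174103/18748 + 221990*sqrt(15513)/15513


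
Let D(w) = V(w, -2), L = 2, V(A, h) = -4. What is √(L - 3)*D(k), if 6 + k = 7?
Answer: -4*I ≈ -4.0*I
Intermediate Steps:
k = 1 (k = -6 + 7 = 1)
D(w) = -4
√(L - 3)*D(k) = √(2 - 3)*(-4) = √(-1)*(-4) = I*(-4) = -4*I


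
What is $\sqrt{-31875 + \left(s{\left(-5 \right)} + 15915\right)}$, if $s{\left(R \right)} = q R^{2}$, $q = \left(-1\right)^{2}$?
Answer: $i \sqrt{15935} \approx 126.23 i$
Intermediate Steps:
$q = 1$
$s{\left(R \right)} = R^{2}$ ($s{\left(R \right)} = 1 R^{2} = R^{2}$)
$\sqrt{-31875 + \left(s{\left(-5 \right)} + 15915\right)} = \sqrt{-31875 + \left(\left(-5\right)^{2} + 15915\right)} = \sqrt{-31875 + \left(25 + 15915\right)} = \sqrt{-31875 + 15940} = \sqrt{-15935} = i \sqrt{15935}$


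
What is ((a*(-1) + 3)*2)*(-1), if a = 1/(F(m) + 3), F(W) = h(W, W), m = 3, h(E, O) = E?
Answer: -17/3 ≈ -5.6667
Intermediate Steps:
F(W) = W
a = ⅙ (a = 1/(3 + 3) = 1/6 = ⅙ ≈ 0.16667)
((a*(-1) + 3)*2)*(-1) = (((⅙)*(-1) + 3)*2)*(-1) = ((-⅙ + 3)*2)*(-1) = ((17/6)*2)*(-1) = (17/3)*(-1) = -17/3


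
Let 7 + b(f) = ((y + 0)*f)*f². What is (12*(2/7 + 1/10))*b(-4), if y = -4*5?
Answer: 206226/35 ≈ 5892.2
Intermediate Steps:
y = -20
b(f) = -7 - 20*f³ (b(f) = -7 + ((-20 + 0)*f)*f² = -7 + (-20*f)*f² = -7 - 20*f³)
(12*(2/7 + 1/10))*b(-4) = (12*(2/7 + 1/10))*(-7 - 20*(-4)³) = (12*(2*(⅐) + 1*(⅒)))*(-7 - 20*(-64)) = (12*(2/7 + ⅒))*(-7 + 1280) = (12*(27/70))*1273 = (162/35)*1273 = 206226/35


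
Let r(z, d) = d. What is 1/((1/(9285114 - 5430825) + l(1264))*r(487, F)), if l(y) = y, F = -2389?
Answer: -3854289/11638781078533 ≈ -3.3116e-7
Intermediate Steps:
1/((1/(9285114 - 5430825) + l(1264))*r(487, F)) = 1/((1/(9285114 - 5430825) + 1264)*(-2389)) = -1/2389/(1/3854289 + 1264) = -1/2389/(4871821297/3854289) = (3854289/4871821297)*(-1/2389) = -3854289/11638781078533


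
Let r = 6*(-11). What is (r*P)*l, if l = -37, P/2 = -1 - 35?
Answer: -175824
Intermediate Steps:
r = -66
P = -72 (P = 2*(-1 - 35) = 2*(-36) = -72)
(r*P)*l = -66*(-72)*(-37) = 4752*(-37) = -175824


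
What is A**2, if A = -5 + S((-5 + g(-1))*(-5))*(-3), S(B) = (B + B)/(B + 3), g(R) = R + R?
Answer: 40000/361 ≈ 110.80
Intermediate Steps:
g(R) = 2*R
S(B) = 2*B/(3 + B) (S(B) = (2*B)/(3 + B) = 2*B/(3 + B))
A = -200/19 (A = -5 + (2*((-5 + 2*(-1))*(-5))/(3 + (-5 + 2*(-1))*(-5)))*(-3) = -5 + (2*((-5 - 2)*(-5))/(3 + (-5 - 2)*(-5)))*(-3) = -5 + (2*(-7*(-5))/(3 - 7*(-5)))*(-3) = -5 + (2*35/(3 + 35))*(-3) = -5 + (2*35/38)*(-3) = -5 + (2*35*(1/38))*(-3) = -5 + (35/19)*(-3) = -5 - 105/19 = -200/19 ≈ -10.526)
A**2 = (-200/19)**2 = 40000/361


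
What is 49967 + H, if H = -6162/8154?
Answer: 67904126/1359 ≈ 49966.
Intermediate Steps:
H = -1027/1359 (H = -6162*1/8154 = -1027/1359 ≈ -0.75570)
49967 + H = 49967 - 1027/1359 = 67904126/1359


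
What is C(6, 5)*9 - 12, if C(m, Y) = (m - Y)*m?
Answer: 42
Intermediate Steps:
C(m, Y) = m*(m - Y)
C(6, 5)*9 - 12 = (6*(6 - 1*5))*9 - 12 = (6*(6 - 5))*9 - 12 = (6*1)*9 - 12 = 6*9 - 12 = 54 - 12 = 42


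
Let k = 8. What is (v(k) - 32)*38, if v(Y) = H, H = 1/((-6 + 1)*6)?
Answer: -18259/15 ≈ -1217.3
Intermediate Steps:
H = -1/30 (H = (1/6)/(-5) = -1/5*1/6 = -1/30 ≈ -0.033333)
v(Y) = -1/30
(v(k) - 32)*38 = (-1/30 - 32)*38 = -961/30*38 = -18259/15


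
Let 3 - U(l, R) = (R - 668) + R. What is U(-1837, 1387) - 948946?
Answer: -951049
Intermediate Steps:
U(l, R) = 671 - 2*R (U(l, R) = 3 - ((R - 668) + R) = 3 - ((-668 + R) + R) = 3 - (-668 + 2*R) = 3 + (668 - 2*R) = 671 - 2*R)
U(-1837, 1387) - 948946 = (671 - 2*1387) - 948946 = (671 - 2774) - 948946 = -2103 - 948946 = -951049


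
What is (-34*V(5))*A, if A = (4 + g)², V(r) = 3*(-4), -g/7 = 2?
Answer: 40800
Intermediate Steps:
g = -14 (g = -7*2 = -14)
V(r) = -12
A = 100 (A = (4 - 14)² = (-10)² = 100)
(-34*V(5))*A = -34*(-12)*100 = 408*100 = 40800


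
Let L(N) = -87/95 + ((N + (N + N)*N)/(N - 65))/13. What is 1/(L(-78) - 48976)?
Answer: -13585/665439751 ≈ -2.0415e-5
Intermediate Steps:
L(N) = -87/95 + (N + 2*N²)/(13*(-65 + N)) (L(N) = -87*1/95 + ((N + (2*N)*N)/(-65 + N))*(1/13) = -87/95 + ((N + 2*N²)/(-65 + N))*(1/13) = -87/95 + (N + 2*N²)/(13*(-65 + N)))
1/(L(-78) - 48976) = 1/((73515 - 1036*(-78) + 190*(-78)²)/(1235*(-65 - 78)) - 48976) = 1/((1/1235)*(73515 + 80808 + 190*6084)/(-143) - 48976) = 1/((1/1235)*(-1/143)*(73515 + 80808 + 1155960) - 48976) = 1/((1/1235)*(-1/143)*1310283 - 48976) = 1/(-100791/13585 - 48976) = 1/(-665439751/13585) = -13585/665439751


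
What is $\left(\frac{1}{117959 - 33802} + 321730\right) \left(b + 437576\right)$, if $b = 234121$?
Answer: $\frac{18186754865613867}{84157} \approx 2.161 \cdot 10^{11}$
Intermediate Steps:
$\left(\frac{1}{117959 - 33802} + 321730\right) \left(b + 437576\right) = \left(\frac{1}{117959 - 33802} + 321730\right) \left(234121 + 437576\right) = \left(\frac{1}{84157} + 321730\right) 671697 = \frac{27075831611}{84157} \cdot 671697 = \frac{18186754865613867}{84157}$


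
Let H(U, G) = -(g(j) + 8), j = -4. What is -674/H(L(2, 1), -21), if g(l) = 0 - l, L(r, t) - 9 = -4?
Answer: 337/6 ≈ 56.167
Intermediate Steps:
L(r, t) = 5 (L(r, t) = 9 - 4 = 5)
g(l) = -l
H(U, G) = -12 (H(U, G) = -(-1*(-4) + 8) = -(4 + 8) = -1*12 = -12)
-674/H(L(2, 1), -21) = -674/(-12) = -674*(-1/12) = 337/6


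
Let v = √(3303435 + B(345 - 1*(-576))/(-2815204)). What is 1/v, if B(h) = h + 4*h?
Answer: 2*√2330095799088015/175468743795 ≈ 0.00055020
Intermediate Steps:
B(h) = 5*h
v = 53*√2330095799088015/1407602 (v = √(3303435 + (5*(345 - 1*(-576)))/(-2815204)) = √(3303435 + (5*(345 + 576))*(-1/2815204)) = √(3303435 + (5*921)*(-1/2815204)) = √(3303435 + 4605*(-1/2815204)) = √(3303435 - 4605/2815204) = √(9299843421135/2815204) = 53*√2330095799088015/1407602 ≈ 1817.5)
1/v = 1/(53*√2330095799088015/1407602) = 2*√2330095799088015/175468743795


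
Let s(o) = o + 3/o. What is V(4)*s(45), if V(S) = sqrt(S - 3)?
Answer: 676/15 ≈ 45.067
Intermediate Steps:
V(S) = sqrt(-3 + S)
V(4)*s(45) = sqrt(-3 + 4)*(45 + 3/45) = sqrt(1)*(45 + 3*(1/45)) = 1*(45 + 1/15) = 1*(676/15) = 676/15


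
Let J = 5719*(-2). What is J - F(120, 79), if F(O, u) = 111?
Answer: -11549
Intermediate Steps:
J = -11438
J - F(120, 79) = -11438 - 1*111 = -11438 - 111 = -11549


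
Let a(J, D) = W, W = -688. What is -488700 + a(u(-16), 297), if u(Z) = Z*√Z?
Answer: -489388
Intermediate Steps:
u(Z) = Z^(3/2)
a(J, D) = -688
-488700 + a(u(-16), 297) = -488700 - 688 = -489388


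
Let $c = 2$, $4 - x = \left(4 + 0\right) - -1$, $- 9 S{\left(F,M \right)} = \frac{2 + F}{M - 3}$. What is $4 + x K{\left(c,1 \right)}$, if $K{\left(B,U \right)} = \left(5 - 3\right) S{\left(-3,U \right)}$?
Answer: $\frac{37}{9} \approx 4.1111$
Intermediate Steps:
$S{\left(F,M \right)} = - \frac{2 + F}{9 \left(-3 + M\right)}$ ($S{\left(F,M \right)} = - \frac{\left(2 + F\right) \frac{1}{M - 3}}{9} = - \frac{\left(2 + F\right) \frac{1}{-3 + M}}{9} = - \frac{\frac{1}{-3 + M} \left(2 + F\right)}{9} = - \frac{2 + F}{9 \left(-3 + M\right)}$)
$x = -1$ ($x = 4 - \left(\left(4 + 0\right) - -1\right) = 4 - \left(4 + 1\right) = 4 - 5 = -1$)
$K{\left(B,U \right)} = \frac{2}{9 \left(-3 + U\right)}$ ($K{\left(B,U \right)} = \left(5 - 3\right) \frac{-2 - -3}{9 \left(-3 + U\right)} = 2 \frac{-2 + 3}{9 \left(-3 + U\right)} = 2 \cdot \frac{1}{9} \frac{1}{-3 + U} 1 = 2 \frac{1}{9 \left(-3 + U\right)} = \frac{2}{9 \left(-3 + U\right)}$)
$4 + x K{\left(c,1 \right)} = 4 - \frac{2}{9 \left(-3 + 1\right)} = 4 - \frac{2}{9 \left(-2\right)} = 4 - \frac{2}{9} \left(- \frac{1}{2}\right) = 4 - - \frac{1}{9} = 4 + \frac{1}{9} = \frac{37}{9}$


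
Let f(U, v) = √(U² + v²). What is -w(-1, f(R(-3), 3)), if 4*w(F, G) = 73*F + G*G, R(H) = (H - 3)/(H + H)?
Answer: 63/4 ≈ 15.750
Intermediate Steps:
R(H) = (-3 + H)/(2*H) (R(H) = (-3 + H)/((2*H)) = (-3 + H)*(1/(2*H)) = (-3 + H)/(2*H))
w(F, G) = G²/4 + 73*F/4 (w(F, G) = (73*F + G*G)/4 = (73*F + G²)/4 = (G² + 73*F)/4 = G²/4 + 73*F/4)
-w(-1, f(R(-3), 3)) = -((√(((½)*(-3 - 3)/(-3))² + 3²))²/4 + (73/4)*(-1)) = -((√(((½)*(-⅓)*(-6))² + 9))²/4 - 73/4) = -((√(1² + 9))²/4 - 73/4) = -((√(1 + 9))²/4 - 73/4) = -((√10)²/4 - 73/4) = -((¼)*10 - 73/4) = -(5/2 - 73/4) = -1*(-63/4) = 63/4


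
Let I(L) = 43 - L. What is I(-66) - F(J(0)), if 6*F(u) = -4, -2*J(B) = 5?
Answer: 329/3 ≈ 109.67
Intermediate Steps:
J(B) = -5/2 (J(B) = -1/2*5 = -5/2)
F(u) = -2/3 (F(u) = (1/6)*(-4) = -2/3)
I(-66) - F(J(0)) = (43 - 1*(-66)) - 1*(-2/3) = (43 + 66) + 2/3 = 109 + 2/3 = 329/3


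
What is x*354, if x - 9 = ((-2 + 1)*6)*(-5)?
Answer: 13806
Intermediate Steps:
x = 39 (x = 9 + ((-2 + 1)*6)*(-5) = 9 - 1*6*(-5) = 9 - 6*(-5) = 9 + 30 = 39)
x*354 = 39*354 = 13806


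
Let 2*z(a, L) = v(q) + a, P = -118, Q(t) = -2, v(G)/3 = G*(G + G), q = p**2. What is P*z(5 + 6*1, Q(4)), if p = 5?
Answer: -221899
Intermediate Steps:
q = 25 (q = 5**2 = 25)
v(G) = 6*G**2 (v(G) = 3*(G*(G + G)) = 3*(G*(2*G)) = 3*(2*G**2) = 6*G**2)
z(a, L) = 1875 + a/2 (z(a, L) = (6*25**2 + a)/2 = (6*625 + a)/2 = (3750 + a)/2 = 1875 + a/2)
P*z(5 + 6*1, Q(4)) = -118*(1875 + (5 + 6*1)/2) = -118*(1875 + (5 + 6)/2) = -118*(1875 + (1/2)*11) = -118*(1875 + 11/2) = -118*3761/2 = -221899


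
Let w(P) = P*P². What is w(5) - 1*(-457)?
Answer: 582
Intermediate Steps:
w(P) = P³
w(5) - 1*(-457) = 5³ - 1*(-457) = 125 + 457 = 582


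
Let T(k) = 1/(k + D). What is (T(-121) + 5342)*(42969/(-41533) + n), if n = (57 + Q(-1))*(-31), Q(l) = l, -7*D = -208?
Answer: -246266657741467/26539587 ≈ -9.2792e+6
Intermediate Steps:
D = 208/7 (D = -⅐*(-208) = 208/7 ≈ 29.714)
T(k) = 1/(208/7 + k) (T(k) = 1/(k + 208/7) = 1/(208/7 + k))
n = -1736 (n = (57 - 1)*(-31) = 56*(-31) = -1736)
(T(-121) + 5342)*(42969/(-41533) + n) = (7/(208 + 7*(-121)) + 5342)*(42969/(-41533) - 1736) = (7/(208 - 847) + 5342)*(42969*(-1/41533) - 1736) = (7/(-639) + 5342)*(-42969/41533 - 1736) = (7*(-1/639) + 5342)*(-72144257/41533) = (-7/639 + 5342)*(-72144257/41533) = (3413531/639)*(-72144257/41533) = -246266657741467/26539587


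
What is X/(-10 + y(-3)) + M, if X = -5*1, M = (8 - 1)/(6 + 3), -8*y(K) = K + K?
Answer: 439/333 ≈ 1.3183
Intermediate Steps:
y(K) = -K/4 (y(K) = -(K + K)/8 = -K/4)
M = 7/9 ≈ 0.77778
X = -5
X/(-10 + y(-3)) + M = -5/(-10 - ¼*(-3)) + 7/9 = -5/(-10 + ¾) + 7/9 = -5/(-37/4) + 7/9 = -5*(-4/37) + 7/9 = 20/37 + 7/9 = 439/333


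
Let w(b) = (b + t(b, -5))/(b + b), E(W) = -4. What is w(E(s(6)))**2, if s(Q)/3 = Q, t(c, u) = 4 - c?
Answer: 1/4 ≈ 0.25000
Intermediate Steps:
s(Q) = 3*Q
w(b) = 2/b (w(b) = (b + (4 - b))/(b + b) = 4/((2*b)) = 4*(1/(2*b)) = 2/b)
w(E(s(6)))**2 = (2/(-4))**2 = (2*(-1/4))**2 = (-1/2)**2 = 1/4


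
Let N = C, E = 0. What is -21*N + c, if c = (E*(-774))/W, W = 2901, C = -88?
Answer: 1848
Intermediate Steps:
N = -88
c = 0 (c = (0*(-774))/2901 = 0*(1/2901) = 0)
-21*N + c = -21*(-88) + 0 = 1848 + 0 = 1848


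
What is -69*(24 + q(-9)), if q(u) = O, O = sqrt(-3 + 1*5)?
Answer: -1656 - 69*sqrt(2) ≈ -1753.6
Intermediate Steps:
O = sqrt(2) (O = sqrt(-3 + 5) = sqrt(2) ≈ 1.4142)
q(u) = sqrt(2)
-69*(24 + q(-9)) = -69*(24 + sqrt(2)) = -1656 - 69*sqrt(2)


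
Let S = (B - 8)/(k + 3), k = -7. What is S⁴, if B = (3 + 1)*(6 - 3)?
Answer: 1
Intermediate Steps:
B = 12 (B = 4*3 = 12)
S = -1 (S = (12 - 8)/(-7 + 3) = 4/(-4) = 4*(-¼) = -1)
S⁴ = (-1)⁴ = 1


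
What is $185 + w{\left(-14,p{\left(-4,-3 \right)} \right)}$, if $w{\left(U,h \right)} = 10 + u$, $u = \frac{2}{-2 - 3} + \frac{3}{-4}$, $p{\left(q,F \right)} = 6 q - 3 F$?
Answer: $\frac{3877}{20} \approx 193.85$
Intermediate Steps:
$p{\left(q,F \right)} = - 3 F + 6 q$
$u = - \frac{23}{20}$ ($u = \frac{2}{-5} + 3 \left(- \frac{1}{4}\right) = 2 \left(- \frac{1}{5}\right) - \frac{3}{4} = - \frac{2}{5} - \frac{3}{4} = - \frac{23}{20} \approx -1.15$)
$w{\left(U,h \right)} = \frac{177}{20}$ ($w{\left(U,h \right)} = 10 - \frac{23}{20} = \frac{177}{20}$)
$185 + w{\left(-14,p{\left(-4,-3 \right)} \right)} = 185 + \frac{177}{20} = \frac{3877}{20}$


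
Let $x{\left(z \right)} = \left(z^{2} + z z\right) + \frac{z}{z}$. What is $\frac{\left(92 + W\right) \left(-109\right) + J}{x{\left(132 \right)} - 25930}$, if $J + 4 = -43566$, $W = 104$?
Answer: $- \frac{64934}{8919} \approx -7.2804$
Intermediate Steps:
$x{\left(z \right)} = 1 + 2 z^{2}$ ($x{\left(z \right)} = \left(z^{2} + z^{2}\right) + 1 = 2 z^{2} + 1 = 1 + 2 z^{2}$)
$J = -43570$ ($J = -4 - 43566 = -43570$)
$\frac{\left(92 + W\right) \left(-109\right) + J}{x{\left(132 \right)} - 25930} = \frac{\left(92 + 104\right) \left(-109\right) - 43570}{\left(1 + 2 \cdot 132^{2}\right) - 25930} = \frac{196 \left(-109\right) - 43570}{\left(1 + 2 \cdot 17424\right) - 25930} = \frac{-21364 - 43570}{\left(1 + 34848\right) - 25930} = - \frac{64934}{34849 - 25930} = - \frac{64934}{8919}$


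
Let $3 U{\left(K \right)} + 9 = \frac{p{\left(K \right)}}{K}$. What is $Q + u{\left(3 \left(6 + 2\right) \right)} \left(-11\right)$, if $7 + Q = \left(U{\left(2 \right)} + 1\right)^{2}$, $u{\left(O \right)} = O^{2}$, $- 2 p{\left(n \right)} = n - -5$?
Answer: $- \frac{912431}{144} \approx -6336.3$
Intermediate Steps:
$p{\left(n \right)} = - \frac{5}{2} - \frac{n}{2}$ ($p{\left(n \right)} = - \frac{n - -5}{2} = - \frac{n + 5}{2} = - \frac{5 + n}{2} = - \frac{5}{2} - \frac{n}{2}$)
$U{\left(K \right)} = -3 + \frac{- \frac{5}{2} - \frac{K}{2}}{3 K}$ ($U{\left(K \right)} = -3 + \frac{\left(- \frac{5}{2} - \frac{K}{2}\right) \frac{1}{K}}{3} = -3 + \frac{\frac{1}{K} \left(- \frac{5}{2} - \frac{K}{2}\right)}{3} = -3 + \frac{- \frac{5}{2} - \frac{K}{2}}{3 K}$)
$Q = - \frac{47}{144}$ ($Q = -7 + \left(\frac{-5 - 38}{6 \cdot 2} + 1\right)^{2} = -7 + \left(\frac{1}{6} \cdot \frac{1}{2} \left(-5 - 38\right) + 1\right)^{2} = -7 + \left(\frac{1}{6} \cdot \frac{1}{2} \left(-43\right) + 1\right)^{2} = -7 + \left(- \frac{43}{12} + 1\right)^{2} = -7 + \left(- \frac{31}{12}\right)^{2} = -7 + \frac{961}{144} = - \frac{47}{144} \approx -0.32639$)
$Q + u{\left(3 \left(6 + 2\right) \right)} \left(-11\right) = - \frac{47}{144} + \left(3 \left(6 + 2\right)\right)^{2} \left(-11\right) = - \frac{47}{144} + \left(3 \cdot 8\right)^{2} \left(-11\right) = - \frac{47}{144} + 24^{2} \left(-11\right) = - \frac{47}{144} + 576 \left(-11\right) = - \frac{47}{144} - 6336 = - \frac{912431}{144}$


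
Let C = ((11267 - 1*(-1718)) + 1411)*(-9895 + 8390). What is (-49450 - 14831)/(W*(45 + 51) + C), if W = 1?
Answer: 64281/21665884 ≈ 0.0029669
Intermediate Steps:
C = -21665980 (C = ((11267 + 1718) + 1411)*(-1505) = (12985 + 1411)*(-1505) = 14396*(-1505) = -21665980)
(-49450 - 14831)/(W*(45 + 51) + C) = (-49450 - 14831)/(1*(45 + 51) - 21665980) = -64281/(1*96 - 21665980) = -64281/(96 - 21665980) = -64281/(-21665884) = -64281*(-1/21665884) = 64281/21665884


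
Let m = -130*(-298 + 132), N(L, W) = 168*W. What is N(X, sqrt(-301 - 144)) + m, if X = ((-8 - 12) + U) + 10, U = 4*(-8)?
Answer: 21580 + 168*I*sqrt(445) ≈ 21580.0 + 3544.0*I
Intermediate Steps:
U = -32
X = -42 (X = ((-8 - 12) - 32) + 10 = (-20 - 32) + 10 = -52 + 10 = -42)
m = 21580 (m = -130*(-166) = 21580)
N(X, sqrt(-301 - 144)) + m = 168*sqrt(-301 - 144) + 21580 = 168*sqrt(-445) + 21580 = 168*(I*sqrt(445)) + 21580 = 168*I*sqrt(445) + 21580 = 21580 + 168*I*sqrt(445)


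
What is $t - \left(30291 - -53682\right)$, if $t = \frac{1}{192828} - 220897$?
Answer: $- \frac{58787472359}{192828} \approx -3.0487 \cdot 10^{5}$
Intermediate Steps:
$t = - \frac{42595126715}{192828}$ ($t = \frac{1}{192828} - 220897 = - \frac{42595126715}{192828} \approx -2.209 \cdot 10^{5}$)
$t - \left(30291 - -53682\right) = - \frac{42595126715}{192828} - \left(30291 - -53682\right) = - \frac{42595126715}{192828} - \left(30291 + 53682\right) = - \frac{42595126715}{192828} - 83973 = - \frac{58787472359}{192828}$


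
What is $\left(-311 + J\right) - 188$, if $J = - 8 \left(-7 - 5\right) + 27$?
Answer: $-376$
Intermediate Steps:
$J = 123$ ($J = - 8 \left(-7 - 5\right) + 27 = \left(-8\right) \left(-12\right) + 27 = 96 + 27 = 123$)
$\left(-311 + J\right) - 188 = \left(-311 + 123\right) - 188 = -188 - 188 = -376$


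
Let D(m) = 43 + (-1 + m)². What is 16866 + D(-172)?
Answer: 46838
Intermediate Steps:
16866 + D(-172) = 16866 + (43 + (-1 - 172)²) = 16866 + (43 + (-173)²) = 16866 + (43 + 29929) = 16866 + 29972 = 46838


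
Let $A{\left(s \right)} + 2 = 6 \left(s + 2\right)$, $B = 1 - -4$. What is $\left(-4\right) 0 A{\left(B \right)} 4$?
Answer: $0$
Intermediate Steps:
$B = 5$ ($B = 1 + 4 = 5$)
$A{\left(s \right)} = 10 + 6 s$ ($A{\left(s \right)} = -2 + 6 \left(s + 2\right) = -2 + 6 \left(2 + s\right) = -2 + \left(12 + 6 s\right) = 10 + 6 s$)
$\left(-4\right) 0 A{\left(B \right)} 4 = \left(-4\right) 0 \left(10 + 6 \cdot 5\right) 4 = 0 \left(10 + 30\right) 4 = 0 \cdot 40 \cdot 4 = 0 \cdot 4 = 0$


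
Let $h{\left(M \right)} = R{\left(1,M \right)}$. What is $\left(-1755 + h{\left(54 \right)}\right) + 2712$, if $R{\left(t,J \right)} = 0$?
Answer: $957$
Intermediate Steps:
$h{\left(M \right)} = 0$
$\left(-1755 + h{\left(54 \right)}\right) + 2712 = \left(-1755 + 0\right) + 2712 = -1755 + 2712 = 957$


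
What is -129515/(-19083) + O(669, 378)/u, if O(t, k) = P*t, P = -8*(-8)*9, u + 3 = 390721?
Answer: 28978680661/3728035797 ≈ 7.7732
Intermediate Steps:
u = 390718 (u = -3 + 390721 = 390718)
P = 576 (P = 64*9 = 576)
O(t, k) = 576*t
-129515/(-19083) + O(669, 378)/u = -129515/(-19083) + (576*669)/390718 = -129515*(-1/19083) + 385344*(1/390718) = 129515/19083 + 192672/195359 = 28978680661/3728035797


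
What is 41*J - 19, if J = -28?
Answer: -1167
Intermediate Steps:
41*J - 19 = 41*(-28) - 19 = -1148 - 19 = -1167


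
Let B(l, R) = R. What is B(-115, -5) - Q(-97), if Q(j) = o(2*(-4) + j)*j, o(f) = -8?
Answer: -781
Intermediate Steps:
Q(j) = -8*j
B(-115, -5) - Q(-97) = -5 - (-8)*(-97) = -5 - 1*776 = -5 - 776 = -781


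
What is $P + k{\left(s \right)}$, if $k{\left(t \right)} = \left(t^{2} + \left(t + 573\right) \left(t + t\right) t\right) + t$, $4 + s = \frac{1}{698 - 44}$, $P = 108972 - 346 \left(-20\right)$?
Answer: $\frac{4688845777306}{34965783} \approx 1.341 \cdot 10^{5}$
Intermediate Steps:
$P = 115892$ ($P = 108972 - -6920 = 108972 + 6920 = 115892$)
$s = - \frac{2615}{654}$ ($s = -4 + \frac{1}{698 - 44} = -4 + \frac{1}{654} = - \frac{2615}{654} \approx -3.9985$)
$k{\left(t \right)} = t + t^{2} + 2 t^{2} \left(573 + t\right)$ ($k{\left(t \right)} = \left(t^{2} + \left(573 + t\right) 2 t t\right) + t = \left(t^{2} + 2 t \left(573 + t\right) t\right) + t = \left(t^{2} + 2 t^{2} \left(573 + t\right)\right) + t = t + t^{2} + 2 t^{2} \left(573 + t\right)$)
$P + k{\left(s \right)} = 115892 - \frac{2615 \left(1 + 2 \left(- \frac{2615}{654}\right)^{2} + 1147 \left(- \frac{2615}{654}\right)\right)}{654} = 115892 - \frac{2615 \left(1 + 2 \cdot \frac{6838225}{427716} - \frac{2999405}{654}\right)}{654} = 115892 - \frac{2615 \left(1 + \frac{6838225}{213858} - \frac{2999405}{654}\right)}{654} = 115892 - - \frac{636591253870}{34965783} = 115892 + \frac{636591253870}{34965783} = \frac{4688845777306}{34965783}$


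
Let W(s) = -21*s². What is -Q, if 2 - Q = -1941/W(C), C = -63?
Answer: -54919/27783 ≈ -1.9767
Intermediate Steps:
Q = 54919/27783 (Q = 2 - (-1941)/((-21*(-63)²)) = 2 - (-1941)/((-21*3969)) = 2 - (-1941)/(-83349) = 2 - (-1941)*(-1)/83349 = 2 - 1*647/27783 = 2 - 647/27783 = 54919/27783 ≈ 1.9767)
-Q = -1*54919/27783 = -54919/27783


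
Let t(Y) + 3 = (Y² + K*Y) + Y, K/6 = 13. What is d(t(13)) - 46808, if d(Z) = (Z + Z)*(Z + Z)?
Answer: 5646188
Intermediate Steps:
K = 78 (K = 6*13 = 78)
t(Y) = -3 + Y² + 79*Y (t(Y) = -3 + ((Y² + 78*Y) + Y) = -3 + (Y² + 79*Y) = -3 + Y² + 79*Y)
d(Z) = 4*Z² (d(Z) = (2*Z)*(2*Z) = 4*Z²)
d(t(13)) - 46808 = 4*(-3 + 13² + 79*13)² - 46808 = 4*(-3 + 169 + 1027)² - 46808 = 4*1193² - 46808 = 4*1423249 - 46808 = 5692996 - 46808 = 5646188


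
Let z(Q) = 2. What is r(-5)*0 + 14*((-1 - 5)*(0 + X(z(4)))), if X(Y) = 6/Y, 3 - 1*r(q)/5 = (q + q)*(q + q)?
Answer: -252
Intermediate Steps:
r(q) = 15 - 20*q² (r(q) = 15 - 5*(q + q)*(q + q) = 15 - 5*2*q*2*q = 15 - 20*q²)
r(-5)*0 + 14*((-1 - 5)*(0 + X(z(4)))) = (15 - 20*(-5)²)*0 + 14*((-1 - 5)*(0 + 6/2)) = (15 - 20*25)*0 + 14*(-6*(0 + 6*(½))) = (15 - 500)*0 + 14*(-6*(0 + 3)) = -485*0 + 14*(-6*3) = 0 + 14*(-18) = 0 - 252 = -252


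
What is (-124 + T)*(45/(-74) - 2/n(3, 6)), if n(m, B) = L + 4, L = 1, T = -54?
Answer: 33197/185 ≈ 179.44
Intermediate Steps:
n(m, B) = 5 (n(m, B) = 1 + 4 = 5)
(-124 + T)*(45/(-74) - 2/n(3, 6)) = (-124 - 54)*(45/(-74) - 2/5) = -178*(45*(-1/74) - 2*1/5) = -178*(-45/74 - 2/5) = -178*(-373/370) = 33197/185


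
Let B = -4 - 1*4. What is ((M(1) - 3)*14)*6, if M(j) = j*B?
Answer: -924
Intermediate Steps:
B = -8 (B = -4 - 4 = -8)
M(j) = -8*j (M(j) = j*(-8) = -8*j)
((M(1) - 3)*14)*6 = ((-8*1 - 3)*14)*6 = ((-8 - 3)*14)*6 = -11*14*6 = -154*6 = -924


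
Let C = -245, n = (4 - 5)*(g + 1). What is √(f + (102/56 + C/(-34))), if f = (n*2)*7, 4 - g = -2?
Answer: I*√5039769/238 ≈ 9.4325*I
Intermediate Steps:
g = 6 (g = 4 - 1*(-2) = 4 + 2 = 6)
n = -7 (n = (4 - 5)*(6 + 1) = -1*7 = -7)
f = -98 (f = -7*2*7 = -14*7 = -98)
√(f + (102/56 + C/(-34))) = √(-98 + (102/56 - 245/(-34))) = √(-98 + (102*(1/56) - 245*(-1/34))) = √(-98 + (51/28 + 245/34)) = √(-98 + 4297/476) = √(-42351/476) = I*√5039769/238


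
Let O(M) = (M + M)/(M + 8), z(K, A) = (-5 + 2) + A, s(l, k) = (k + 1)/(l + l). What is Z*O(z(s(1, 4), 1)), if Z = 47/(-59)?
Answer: 94/177 ≈ 0.53107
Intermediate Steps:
s(l, k) = (1 + k)/(2*l) (s(l, k) = (1 + k)/((2*l)) = (1 + k)*(1/(2*l)) = (1 + k)/(2*l))
z(K, A) = -3 + A
Z = -47/59 (Z = 47*(-1/59) = -47/59 ≈ -0.79661)
O(M) = 2*M/(8 + M) (O(M) = (2*M)/(8 + M) = 2*M/(8 + M))
Z*O(z(s(1, 4), 1)) = -94*(-3 + 1)/(59*(8 + (-3 + 1))) = -94*(-2)/(59*(8 - 2)) = -94*(-2)/(59*6) = -47/59*(-⅔) = 94/177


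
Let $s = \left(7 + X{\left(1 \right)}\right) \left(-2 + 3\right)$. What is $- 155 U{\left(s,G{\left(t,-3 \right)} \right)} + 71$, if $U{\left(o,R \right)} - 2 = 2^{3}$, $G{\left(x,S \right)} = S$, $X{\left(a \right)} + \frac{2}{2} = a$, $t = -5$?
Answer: $-1479$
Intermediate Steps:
$X{\left(a \right)} = -1 + a$
$s = 7$ ($s = \left(7 + \left(-1 + 1\right)\right) \left(-2 + 3\right) = \left(7 + 0\right) 1 = 7 \cdot 1 = 7$)
$U{\left(o,R \right)} = 10$ ($U{\left(o,R \right)} = 2 + 2^{3} = 2 + 8 = 10$)
$- 155 U{\left(s,G{\left(t,-3 \right)} \right)} + 71 = \left(-155\right) 10 + 71 = -1550 + 71 = -1479$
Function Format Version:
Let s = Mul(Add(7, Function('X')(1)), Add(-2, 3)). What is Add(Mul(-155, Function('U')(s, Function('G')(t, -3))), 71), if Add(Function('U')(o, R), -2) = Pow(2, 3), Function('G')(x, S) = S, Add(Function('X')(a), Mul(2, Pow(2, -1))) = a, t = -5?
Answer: -1479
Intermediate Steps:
Function('X')(a) = Add(-1, a)
s = 7 (s = Mul(Add(7, Add(-1, 1)), Add(-2, 3)) = Mul(Add(7, 0), 1) = Mul(7, 1) = 7)
Function('U')(o, R) = 10 (Function('U')(o, R) = Add(2, Pow(2, 3)) = Add(2, 8) = 10)
Add(Mul(-155, Function('U')(s, Function('G')(t, -3))), 71) = Add(Mul(-155, 10), 71) = Add(-1550, 71) = -1479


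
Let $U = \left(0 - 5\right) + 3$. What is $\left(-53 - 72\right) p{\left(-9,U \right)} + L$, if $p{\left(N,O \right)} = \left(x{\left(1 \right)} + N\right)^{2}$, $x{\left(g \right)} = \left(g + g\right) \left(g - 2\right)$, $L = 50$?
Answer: $-15075$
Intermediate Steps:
$x{\left(g \right)} = 2 g \left(-2 + g\right)$
$U = -2$ ($U = -5 + 3 = -2$)
$p{\left(N,O \right)} = \left(-2 + N\right)^{2}$ ($p{\left(N,O \right)} = \left(2 \cdot 1 \left(-2 + 1\right) + N\right)^{2} = \left(2 \cdot 1 \left(-1\right) + N\right)^{2} = \left(-2 + N\right)^{2}$)
$\left(-53 - 72\right) p{\left(-9,U \right)} + L = \left(-53 - 72\right) \left(-2 - 9\right)^{2} + 50 = - 125 \left(-11\right)^{2} + 50 = \left(-125\right) 121 + 50 = -15125 + 50 = -15075$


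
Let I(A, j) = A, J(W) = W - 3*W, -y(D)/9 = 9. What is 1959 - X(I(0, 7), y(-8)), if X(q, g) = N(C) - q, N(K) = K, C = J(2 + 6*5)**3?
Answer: 264103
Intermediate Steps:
y(D) = -81 (y(D) = -9*9 = -81)
J(W) = -2*W
C = -262144 (C = (-2*(2 + 6*5))**3 = (-2*(2 + 30))**3 = (-2*32)**3 = (-64)**3 = -262144)
X(q, g) = -262144 - q
1959 - X(I(0, 7), y(-8)) = 1959 - (-262144 - 1*0) = 1959 - (-262144 + 0) = 1959 - 1*(-262144) = 1959 + 262144 = 264103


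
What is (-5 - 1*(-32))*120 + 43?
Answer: 3283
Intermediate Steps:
(-5 - 1*(-32))*120 + 43 = (-5 + 32)*120 + 43 = 27*120 + 43 = 3240 + 43 = 3283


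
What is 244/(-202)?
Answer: -122/101 ≈ -1.2079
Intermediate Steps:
244/(-202) = -1/202*244 = -122/101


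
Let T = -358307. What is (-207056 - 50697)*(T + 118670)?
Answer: 61767155661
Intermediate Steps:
(-207056 - 50697)*(T + 118670) = (-207056 - 50697)*(-358307 + 118670) = -257753*(-239637) = 61767155661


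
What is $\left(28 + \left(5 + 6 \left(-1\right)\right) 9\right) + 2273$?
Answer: $2292$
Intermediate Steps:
$\left(28 + \left(5 + 6 \left(-1\right)\right) 9\right) + 2273 = \left(28 + \left(5 - 6\right) 9\right) + 2273 = \left(28 - 9\right) + 2273 = 19 + 2273 = 2292$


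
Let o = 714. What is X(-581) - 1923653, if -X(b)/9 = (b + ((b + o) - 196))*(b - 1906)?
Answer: -16338305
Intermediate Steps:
X(b) = -9*(-1906 + b)*(518 + 2*b) (X(b) = -9*(b + ((b + 714) - 196))*(b - 1906) = -9*(b + ((714 + b) - 196))*(-1906 + b) = -9*(b + (518 + b))*(-1906 + b) = -9*(518 + 2*b)*(-1906 + b) = -9*(-1906 + b)*(518 + 2*b))
X(-581) - 1923653 = (8885772 - 18*(-581)**2 + 29646*(-581)) - 1923653 = (8885772 - 18*337561 - 17224326) - 1923653 = (8885772 - 6076098 - 17224326) - 1923653 = -14414652 - 1923653 = -16338305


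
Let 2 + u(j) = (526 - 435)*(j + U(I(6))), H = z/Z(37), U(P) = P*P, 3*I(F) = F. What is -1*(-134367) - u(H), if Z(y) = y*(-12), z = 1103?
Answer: 59598593/444 ≈ 1.3423e+5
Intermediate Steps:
I(F) = F/3
Z(y) = -12*y
U(P) = P²
H = -1103/444 (H = 1103/((-12*37)) = 1103/(-444) = 1103*(-1/444) = -1103/444 ≈ -2.4842)
u(j) = 362 + 91*j (u(j) = -2 + (526 - 435)*(j + ((⅓)*6)²) = -2 + 91*(j + 2²) = -2 + 91*(j + 4) = -2 + 91*(4 + j) = -2 + (364 + 91*j) = 362 + 91*j)
-1*(-134367) - u(H) = -1*(-134367) - (362 + 91*(-1103/444)) = 134367 - (362 - 100373/444) = 134367 - 1*60355/444 = 134367 - 60355/444 = 59598593/444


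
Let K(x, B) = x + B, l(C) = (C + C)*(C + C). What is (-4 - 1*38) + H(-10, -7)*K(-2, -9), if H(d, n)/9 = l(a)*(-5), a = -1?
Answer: 1938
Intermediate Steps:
l(C) = 4*C² (l(C) = (2*C)*(2*C) = 4*C²)
H(d, n) = -180 (H(d, n) = 9*((4*(-1)²)*(-5)) = 9*((4*1)*(-5)) = 9*(4*(-5)) = 9*(-20) = -180)
K(x, B) = B + x
(-4 - 1*38) + H(-10, -7)*K(-2, -9) = (-4 - 1*38) - 180*(-9 - 2) = (-4 - 38) - 180*(-11) = -42 + 1980 = 1938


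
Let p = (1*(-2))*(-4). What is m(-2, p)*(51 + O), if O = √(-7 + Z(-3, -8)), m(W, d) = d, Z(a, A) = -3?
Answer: 408 + 8*I*√10 ≈ 408.0 + 25.298*I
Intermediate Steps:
p = 8 (p = -2*(-4) = 8)
O = I*√10 (O = √(-7 - 3) = √(-10) = I*√10 ≈ 3.1623*I)
m(-2, p)*(51 + O) = 8*(51 + I*√10) = 408 + 8*I*√10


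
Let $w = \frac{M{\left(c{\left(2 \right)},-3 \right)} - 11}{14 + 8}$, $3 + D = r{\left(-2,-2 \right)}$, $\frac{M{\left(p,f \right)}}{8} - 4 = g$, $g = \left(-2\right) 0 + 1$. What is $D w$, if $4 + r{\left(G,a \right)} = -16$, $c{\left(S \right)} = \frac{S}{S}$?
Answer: $- \frac{667}{22} \approx -30.318$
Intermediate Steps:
$c{\left(S \right)} = 1$
$g = 1$ ($g = 0 + 1 = 1$)
$M{\left(p,f \right)} = 40$ ($M{\left(p,f \right)} = 32 + 8 \cdot 1 = 32 + 8 = 40$)
$r{\left(G,a \right)} = -20$ ($r{\left(G,a \right)} = -4 - 16 = -20$)
$D = -23$ ($D = -3 - 20 = -23$)
$w = \frac{29}{22}$ ($w = \frac{40 - 11}{14 + 8} = \frac{29}{22} \approx 1.3182$)
$D w = \left(-23\right) \frac{29}{22} = - \frac{667}{22}$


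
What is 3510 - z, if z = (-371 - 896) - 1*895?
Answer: 5672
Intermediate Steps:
z = -2162 (z = -1267 - 895 = -2162)
3510 - z = 3510 - 1*(-2162) = 3510 + 2162 = 5672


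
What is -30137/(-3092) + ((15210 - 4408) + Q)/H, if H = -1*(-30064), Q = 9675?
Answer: 242338413/23239472 ≈ 10.428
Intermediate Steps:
H = 30064
-30137/(-3092) + ((15210 - 4408) + Q)/H = -30137/(-3092) + ((15210 - 4408) + 9675)/30064 = -30137*(-1/3092) + (10802 + 9675)*(1/30064) = 30137/3092 + 20477*(1/30064) = 30137/3092 + 20477/30064 = 242338413/23239472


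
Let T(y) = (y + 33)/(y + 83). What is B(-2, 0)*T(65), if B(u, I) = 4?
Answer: 98/37 ≈ 2.6486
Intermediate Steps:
T(y) = (33 + y)/(83 + y)
B(-2, 0)*T(65) = 4*((33 + 65)/(83 + 65)) = 4*(98/148) = 4*((1/148)*98) = 4*(49/74) = 98/37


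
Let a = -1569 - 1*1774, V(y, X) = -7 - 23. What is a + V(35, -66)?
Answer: -3373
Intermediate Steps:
V(y, X) = -30
a = -3343 (a = -1569 - 1774 = -3343)
a + V(35, -66) = -3343 - 30 = -3373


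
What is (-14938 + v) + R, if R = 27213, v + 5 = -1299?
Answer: 10971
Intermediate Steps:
v = -1304 (v = -5 - 1299 = -1304)
(-14938 + v) + R = (-14938 - 1304) + 27213 = -16242 + 27213 = 10971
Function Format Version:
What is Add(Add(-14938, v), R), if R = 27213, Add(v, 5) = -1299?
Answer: 10971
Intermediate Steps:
v = -1304 (v = Add(-5, -1299) = -1304)
Add(Add(-14938, v), R) = Add(Add(-14938, -1304), 27213) = Add(-16242, 27213) = 10971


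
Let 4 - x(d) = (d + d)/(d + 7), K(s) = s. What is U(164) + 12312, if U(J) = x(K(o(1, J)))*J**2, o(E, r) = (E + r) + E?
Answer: 11812536/173 ≈ 68281.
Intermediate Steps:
o(E, r) = r + 2*E
x(d) = 4 - 2*d/(7 + d) (x(d) = 4 - (d + d)/(d + 7) = 4 - 2*d/(7 + d))
U(J) = 2*J**2*(16 + J)/(9 + J) (U(J) = (2*(14 + (J + 2*1))/(7 + (J + 2*1)))*J**2 = (2*(14 + (J + 2))/(7 + (J + 2)))*J**2 = (2*(14 + (2 + J))/(7 + (2 + J)))*J**2 = (2*(16 + J)/(9 + J))*J**2 = 2*J**2*(16 + J)/(9 + J))
U(164) + 12312 = 2*164**2*(16 + 164)/(9 + 164) + 12312 = 2*26896*180/173 + 12312 = 2*26896*(1/173)*180 + 12312 = 9682560/173 + 12312 = 11812536/173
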